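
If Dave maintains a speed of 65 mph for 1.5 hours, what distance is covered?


Use the formula: distance = speed x time
Speed = 65 mph, Time = 1.5 hours
65 x 1.5 = 97.5 miles

97.5 miles


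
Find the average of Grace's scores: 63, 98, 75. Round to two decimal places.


Add the scores:
63 + 98 + 75 = 236
Divide by the number of tests:
236 / 3 = 78.6666... ≈ 78.67

78.67


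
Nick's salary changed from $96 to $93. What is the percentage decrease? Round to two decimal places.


Find the absolute change:
|93 - 96| = 3
Divide by original and multiply by 100:
3 / 96 x 100 = 3.125% ≈ 3.13%

3.13%


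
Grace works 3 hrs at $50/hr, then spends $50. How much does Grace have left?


Calculate earnings:
3 x $50 = $150
Subtract spending:
$150 - $50 = $100

$100


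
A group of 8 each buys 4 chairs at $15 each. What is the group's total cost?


Cost per person:
4 x $15 = $60
Group total:
8 x $60 = $480

$480


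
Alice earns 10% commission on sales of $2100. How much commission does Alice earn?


Convert rate to decimal:
10% = 0.1
Multiply by sales:
$2100 x 0.1 = $210

$210


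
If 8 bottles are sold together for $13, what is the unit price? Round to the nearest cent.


Total cost: $13
Number of items: 8
Unit price: $13 / 8 = $1.625 ≈ $1.63

$1.63


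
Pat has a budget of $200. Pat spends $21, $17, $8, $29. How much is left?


Add up expenses:
$21 + $17 + $8 + $29 = $75
Subtract from budget:
$200 - $75 = $125

$125


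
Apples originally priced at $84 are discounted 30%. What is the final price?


Calculate the discount amount:
30% of $84 = $25.20
Subtract from original:
$84 - $25.20 = $58.80

$58.80


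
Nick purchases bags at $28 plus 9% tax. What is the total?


Calculate the tax:
9% of $28 = $2.52
Add tax to price:
$28 + $2.52 = $30.52

$30.52


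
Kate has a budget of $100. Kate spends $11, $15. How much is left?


Add up expenses:
$11 + $15 = $26
Subtract from budget:
$100 - $26 = $74

$74


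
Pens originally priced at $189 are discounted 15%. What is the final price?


Calculate the discount amount:
15% of $189 = $28.35
Subtract from original:
$189 - $28.35 = $160.65

$160.65


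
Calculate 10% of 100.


Convert percentage to decimal:
10% = 0.1
Multiply:
100 x 0.1 = 10

10


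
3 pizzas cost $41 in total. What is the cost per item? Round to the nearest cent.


Total cost: $41
Number of items: 3
Unit price: $41 / 3 = $13.6666... ≈ $13.67

$13.67


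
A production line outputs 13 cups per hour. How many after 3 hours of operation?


Production rate: 13 cups per hour
Time: 3 hours
Total: 13 x 3 = 39 cups

39 cups


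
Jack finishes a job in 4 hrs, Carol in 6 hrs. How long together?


Jack's rate: 1/4 of the job per hour
Carol's rate: 1/6 of the job per hour
Combined rate: 1/4 + 1/6 = 5/12 per hour
Time = 1 / (5/12) = 12/5 = 2.4 hours

2.4 hours


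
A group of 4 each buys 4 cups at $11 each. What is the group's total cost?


Cost per person:
4 x $11 = $44
Group total:
4 x $44 = $176

$176


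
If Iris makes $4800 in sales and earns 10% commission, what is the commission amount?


Convert rate to decimal:
10% = 0.1
Multiply by sales:
$4800 x 0.1 = $480

$480


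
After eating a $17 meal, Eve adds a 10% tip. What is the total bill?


Calculate the tip:
10% of $17 = $1.70
Add tip to meal cost:
$17 + $1.70 = $18.70

$18.70


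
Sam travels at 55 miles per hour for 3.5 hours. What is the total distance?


Use the formula: distance = speed x time
Speed = 55 mph, Time = 3.5 hours
55 x 3.5 = 192.5 miles

192.5 miles


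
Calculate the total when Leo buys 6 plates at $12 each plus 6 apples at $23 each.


Cost of plates:
6 x $12 = $72
Cost of apples:
6 x $23 = $138
Add both:
$72 + $138 = $210

$210


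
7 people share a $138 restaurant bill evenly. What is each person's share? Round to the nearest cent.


Total bill: $138
Number of people: 7
Each pays: $138 / 7 = $19.7142... ≈ $19.71

$19.71


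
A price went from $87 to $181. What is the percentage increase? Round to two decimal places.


Find the absolute change:
|181 - 87| = 94
Divide by original and multiply by 100:
94 / 87 x 100 = 108.0459...% ≈ 108.05%

108.05%


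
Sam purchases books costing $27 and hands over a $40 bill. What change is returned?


Start with the amount paid:
$40
Subtract the price:
$40 - $27 = $13

$13


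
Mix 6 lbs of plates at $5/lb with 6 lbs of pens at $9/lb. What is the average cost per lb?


Cost of plates:
6 x $5 = $30
Cost of pens:
6 x $9 = $54
Total cost: $30 + $54 = $84
Total weight: 12 lbs
Average: $84 / 12 = $7/lb

$7/lb


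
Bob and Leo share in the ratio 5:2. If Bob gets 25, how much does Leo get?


Find the multiplier:
25 / 5 = 5
Apply to Leo's share:
2 x 5 = 10

10


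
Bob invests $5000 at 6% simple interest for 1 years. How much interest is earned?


Use the formula I = P x R x T / 100
P x R x T = 5000 x 6 x 1 = 30000
I = 30000 / 100 = $300

$300


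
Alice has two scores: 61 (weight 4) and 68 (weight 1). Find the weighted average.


Weighted sum:
4 x 61 + 1 x 68 = 312
Total weight:
4 + 1 = 5
Weighted average:
312 / 5 = 62.4

62.4


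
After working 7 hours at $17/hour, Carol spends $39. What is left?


Calculate earnings:
7 x $17 = $119
Subtract spending:
$119 - $39 = $80

$80


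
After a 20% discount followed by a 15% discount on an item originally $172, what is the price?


First discount:
20% of $172 = $34.40
Price after first discount:
$172 - $34.40 = $137.60
Second discount:
15% of $137.60 = $20.64
Final price:
$137.60 - $20.64 = $116.96

$116.96


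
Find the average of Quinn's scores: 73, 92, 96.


Add the scores:
73 + 92 + 96 = 261
Divide by the number of tests:
261 / 3 = 87

87


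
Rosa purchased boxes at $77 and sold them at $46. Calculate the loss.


Selling price = $46
Cost price = $77
Loss = cost price - selling price:
Loss = $77 - $46 = $31

$31


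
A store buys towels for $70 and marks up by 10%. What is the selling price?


Calculate the markup amount:
10% of $70 = $7
Add to cost:
$70 + $7 = $77

$77


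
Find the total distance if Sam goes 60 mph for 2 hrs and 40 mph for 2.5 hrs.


Leg 1 distance:
60 x 2 = 120 miles
Leg 2 distance:
40 x 2.5 = 100 miles
Total distance:
120 + 100 = 220 miles

220 miles


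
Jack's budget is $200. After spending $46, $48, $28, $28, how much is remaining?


Add up expenses:
$46 + $48 + $28 + $28 = $150
Subtract from budget:
$200 - $150 = $50

$50


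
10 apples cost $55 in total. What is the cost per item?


Total cost: $55
Number of items: 10
Unit price: $55 / 10 = $5.50

$5.50


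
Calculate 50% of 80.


Convert percentage to decimal:
50% = 0.5
Multiply:
80 x 0.5 = 40

40


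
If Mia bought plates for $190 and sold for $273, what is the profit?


Selling price = $273
Cost price = $190
Profit = selling price - cost price:
Profit = $273 - $190 = $83

$83


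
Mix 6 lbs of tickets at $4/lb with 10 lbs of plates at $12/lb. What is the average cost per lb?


Cost of tickets:
6 x $4 = $24
Cost of plates:
10 x $12 = $120
Total cost: $24 + $120 = $144
Total weight: 16 lbs
Average: $144 / 16 = $9/lb

$9/lb


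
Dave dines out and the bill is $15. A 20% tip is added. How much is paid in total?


Calculate the tip:
20% of $15 = $3
Add tip to meal cost:
$15 + $3 = $18

$18


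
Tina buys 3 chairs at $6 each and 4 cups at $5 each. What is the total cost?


Cost of chairs:
3 x $6 = $18
Cost of cups:
4 x $5 = $20
Add both:
$18 + $20 = $38

$38


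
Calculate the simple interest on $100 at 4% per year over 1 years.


Use the formula I = P x R x T / 100
P x R x T = 100 x 4 x 1 = 400
I = 400 / 100 = $4

$4


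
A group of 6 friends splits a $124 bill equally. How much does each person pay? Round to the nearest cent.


Total bill: $124
Number of people: 6
Each pays: $124 / 6 = $20.6666... ≈ $20.67

$20.67


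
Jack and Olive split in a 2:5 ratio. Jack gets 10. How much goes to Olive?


Find the multiplier:
10 / 2 = 5
Apply to Olive's share:
5 x 5 = 25

25


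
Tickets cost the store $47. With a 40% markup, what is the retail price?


Calculate the markup amount:
40% of $47 = $18.80
Add to cost:
$47 + $18.80 = $65.80

$65.80


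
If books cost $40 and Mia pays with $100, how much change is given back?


Start with the amount paid:
$100
Subtract the price:
$100 - $40 = $60

$60


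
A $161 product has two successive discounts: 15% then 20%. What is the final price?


First discount:
15% of $161 = $24.15
Price after first discount:
$161 - $24.15 = $136.85
Second discount:
20% of $136.85 = $27.37
Final price:
$136.85 - $27.37 = $109.48

$109.48


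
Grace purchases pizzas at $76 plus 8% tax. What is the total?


Calculate the tax:
8% of $76 = $6.08
Add tax to price:
$76 + $6.08 = $82.08

$82.08


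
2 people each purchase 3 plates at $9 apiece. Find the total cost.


Cost per person:
3 x $9 = $27
Group total:
2 x $27 = $54

$54


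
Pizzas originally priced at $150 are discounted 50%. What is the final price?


Calculate the discount amount:
50% of $150 = $75
Subtract from original:
$150 - $75 = $75

$75


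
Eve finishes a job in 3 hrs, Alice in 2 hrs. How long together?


Eve's rate: 1/3 of the job per hour
Alice's rate: 1/2 of the job per hour
Combined rate: 1/3 + 1/2 = 5/6 per hour
Time = 1 / (5/6) = 6/5 = 1.2 hours

1.2 hours


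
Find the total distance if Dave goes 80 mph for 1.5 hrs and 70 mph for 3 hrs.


Leg 1 distance:
80 x 1.5 = 120 miles
Leg 2 distance:
70 x 3 = 210 miles
Total distance:
120 + 210 = 330 miles

330 miles


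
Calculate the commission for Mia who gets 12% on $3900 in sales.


Convert rate to decimal:
12% = 0.12
Multiply by sales:
$3900 x 0.12 = $468

$468


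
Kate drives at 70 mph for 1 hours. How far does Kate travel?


Use the formula: distance = speed x time
Speed = 70 mph, Time = 1 hours
70 x 1 = 70 miles

70 miles


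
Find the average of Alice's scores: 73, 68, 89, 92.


Add the scores:
73 + 68 + 89 + 92 = 322
Divide by the number of tests:
322 / 4 = 80.5

80.5


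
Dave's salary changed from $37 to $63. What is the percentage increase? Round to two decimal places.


Find the absolute change:
|63 - 37| = 26
Divide by original and multiply by 100:
26 / 37 x 100 = 70.2702...% ≈ 70.27%

70.27%


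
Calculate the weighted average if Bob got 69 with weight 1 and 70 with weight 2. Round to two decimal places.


Weighted sum:
1 x 69 + 2 x 70 = 209
Total weight:
1 + 2 = 3
Weighted average:
209 / 3 = 69.6666... ≈ 69.67

69.67


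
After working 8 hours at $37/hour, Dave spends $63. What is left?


Calculate earnings:
8 x $37 = $296
Subtract spending:
$296 - $63 = $233

$233


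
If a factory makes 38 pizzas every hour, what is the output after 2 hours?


Production rate: 38 pizzas per hour
Time: 2 hours
Total: 38 x 2 = 76 pizzas

76 pizzas


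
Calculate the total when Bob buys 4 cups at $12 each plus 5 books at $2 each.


Cost of cups:
4 x $12 = $48
Cost of books:
5 x $2 = $10
Add both:
$48 + $10 = $58

$58


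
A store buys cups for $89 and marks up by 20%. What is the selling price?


Calculate the markup amount:
20% of $89 = $17.80
Add to cost:
$89 + $17.80 = $106.80

$106.80


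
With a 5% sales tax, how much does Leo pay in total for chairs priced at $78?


Calculate the tax:
5% of $78 = $3.90
Add tax to price:
$78 + $3.90 = $81.90

$81.90


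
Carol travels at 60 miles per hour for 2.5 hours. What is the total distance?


Use the formula: distance = speed x time
Speed = 60 mph, Time = 2.5 hours
60 x 2.5 = 150 miles

150 miles


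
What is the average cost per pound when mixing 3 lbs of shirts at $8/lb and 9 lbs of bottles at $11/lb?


Cost of shirts:
3 x $8 = $24
Cost of bottles:
9 x $11 = $99
Total cost: $24 + $99 = $123
Total weight: 12 lbs
Average: $123 / 12 = $10.25/lb

$10.25/lb


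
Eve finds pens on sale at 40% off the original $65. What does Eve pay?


Calculate the discount amount:
40% of $65 = $26
Subtract from original:
$65 - $26 = $39

$39


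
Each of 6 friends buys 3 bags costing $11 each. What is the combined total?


Cost per person:
3 x $11 = $33
Group total:
6 x $33 = $198

$198


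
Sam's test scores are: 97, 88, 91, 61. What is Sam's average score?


Add the scores:
97 + 88 + 91 + 61 = 337
Divide by the number of tests:
337 / 4 = 84.25

84.25


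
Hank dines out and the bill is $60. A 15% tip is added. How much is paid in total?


Calculate the tip:
15% of $60 = $9
Add tip to meal cost:
$60 + $9 = $69

$69


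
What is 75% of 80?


Convert percentage to decimal:
75% = 0.75
Multiply:
80 x 0.75 = 60

60


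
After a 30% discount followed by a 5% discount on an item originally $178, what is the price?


First discount:
30% of $178 = $53.40
Price after first discount:
$178 - $53.40 = $124.60
Second discount:
5% of $124.60 = $6.23
Final price:
$124.60 - $6.23 = $118.37

$118.37


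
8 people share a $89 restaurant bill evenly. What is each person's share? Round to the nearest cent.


Total bill: $89
Number of people: 8
Each pays: $89 / 8 = $11.125 ≈ $11.13

$11.13


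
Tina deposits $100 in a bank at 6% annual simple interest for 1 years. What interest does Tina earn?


Use the formula I = P x R x T / 100
P x R x T = 100 x 6 x 1 = 600
I = 600 / 100 = $6

$6


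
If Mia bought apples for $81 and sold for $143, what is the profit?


Selling price = $143
Cost price = $81
Profit = selling price - cost price:
Profit = $143 - $81 = $62

$62


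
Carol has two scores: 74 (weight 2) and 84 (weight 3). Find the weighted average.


Weighted sum:
2 x 74 + 3 x 84 = 400
Total weight:
2 + 3 = 5
Weighted average:
400 / 5 = 80

80


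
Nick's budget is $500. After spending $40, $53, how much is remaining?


Add up expenses:
$40 + $53 = $93
Subtract from budget:
$500 - $93 = $407

$407


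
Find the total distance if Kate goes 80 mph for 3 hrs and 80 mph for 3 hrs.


Leg 1 distance:
80 x 3 = 240 miles
Leg 2 distance:
80 x 3 = 240 miles
Total distance:
240 + 240 = 480 miles

480 miles


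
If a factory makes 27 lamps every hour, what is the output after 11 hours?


Production rate: 27 lamps per hour
Time: 11 hours
Total: 27 x 11 = 297 lamps

297 lamps


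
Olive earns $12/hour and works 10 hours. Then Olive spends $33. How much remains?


Calculate earnings:
10 x $12 = $120
Subtract spending:
$120 - $33 = $87

$87


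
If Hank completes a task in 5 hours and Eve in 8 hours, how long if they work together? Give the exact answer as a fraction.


Hank's rate: 1/5 of the job per hour
Eve's rate: 1/8 of the job per hour
Combined rate: 1/5 + 1/8 = 13/40 per hour
Time = 1 / (13/40) = 40/13 hours (≈ 3.08 hours)

40/13 hours


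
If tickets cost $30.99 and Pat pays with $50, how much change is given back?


Start with the amount paid:
$50
Subtract the price:
$50 - $30.99 = $19.01

$19.01


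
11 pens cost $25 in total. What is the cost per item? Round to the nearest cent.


Total cost: $25
Number of items: 11
Unit price: $25 / 11 = $2.2727... ≈ $2.27

$2.27


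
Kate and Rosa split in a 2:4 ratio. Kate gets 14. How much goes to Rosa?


Find the multiplier:
14 / 2 = 7
Apply to Rosa's share:
4 x 7 = 28

28


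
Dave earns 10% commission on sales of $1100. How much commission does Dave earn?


Convert rate to decimal:
10% = 0.1
Multiply by sales:
$1100 x 0.1 = $110

$110


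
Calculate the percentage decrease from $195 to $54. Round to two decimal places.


Find the absolute change:
|54 - 195| = 141
Divide by original and multiply by 100:
141 / 195 x 100 = 72.3076...% ≈ 72.31%

72.31%


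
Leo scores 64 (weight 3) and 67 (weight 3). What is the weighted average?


Weighted sum:
3 x 64 + 3 x 67 = 393
Total weight:
3 + 3 = 6
Weighted average:
393 / 6 = 65.5

65.5


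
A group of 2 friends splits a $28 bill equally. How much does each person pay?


Total bill: $28
Number of people: 2
Each pays: $28 / 2 = $14

$14


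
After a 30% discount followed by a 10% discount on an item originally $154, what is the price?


First discount:
30% of $154 = $46.20
Price after first discount:
$154 - $46.20 = $107.80
Second discount:
10% of $107.80 = $10.78
Final price:
$107.80 - $10.78 = $97.02

$97.02


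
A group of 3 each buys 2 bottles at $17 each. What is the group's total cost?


Cost per person:
2 x $17 = $34
Group total:
3 x $34 = $102

$102


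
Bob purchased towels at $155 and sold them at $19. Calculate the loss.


Selling price = $19
Cost price = $155
Loss = cost price - selling price:
Loss = $155 - $19 = $136

$136


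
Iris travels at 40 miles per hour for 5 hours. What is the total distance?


Use the formula: distance = speed x time
Speed = 40 mph, Time = 5 hours
40 x 5 = 200 miles

200 miles


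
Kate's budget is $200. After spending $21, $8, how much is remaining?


Add up expenses:
$21 + $8 = $29
Subtract from budget:
$200 - $29 = $171

$171


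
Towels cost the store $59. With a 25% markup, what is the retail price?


Calculate the markup amount:
25% of $59 = $14.75
Add to cost:
$59 + $14.75 = $73.75

$73.75


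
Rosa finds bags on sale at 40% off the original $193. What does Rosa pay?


Calculate the discount amount:
40% of $193 = $77.20
Subtract from original:
$193 - $77.20 = $115.80

$115.80


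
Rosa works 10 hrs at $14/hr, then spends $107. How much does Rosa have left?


Calculate earnings:
10 x $14 = $140
Subtract spending:
$140 - $107 = $33

$33


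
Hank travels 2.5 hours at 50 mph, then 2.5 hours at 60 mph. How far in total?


Leg 1 distance:
50 x 2.5 = 125 miles
Leg 2 distance:
60 x 2.5 = 150 miles
Total distance:
125 + 150 = 275 miles

275 miles


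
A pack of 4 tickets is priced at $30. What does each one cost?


Total cost: $30
Number of items: 4
Unit price: $30 / 4 = $7.50

$7.50


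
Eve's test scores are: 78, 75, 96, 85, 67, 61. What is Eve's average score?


Add the scores:
78 + 75 + 96 + 85 + 67 + 61 = 462
Divide by the number of tests:
462 / 6 = 77

77


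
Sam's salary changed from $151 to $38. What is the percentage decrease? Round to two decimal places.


Find the absolute change:
|38 - 151| = 113
Divide by original and multiply by 100:
113 / 151 x 100 = 74.8344...% ≈ 74.83%

74.83%


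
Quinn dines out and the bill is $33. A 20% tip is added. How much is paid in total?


Calculate the tip:
20% of $33 = $6.60
Add tip to meal cost:
$33 + $6.60 = $39.60

$39.60


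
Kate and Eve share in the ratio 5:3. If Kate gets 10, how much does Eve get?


Find the multiplier:
10 / 5 = 2
Apply to Eve's share:
3 x 2 = 6

6


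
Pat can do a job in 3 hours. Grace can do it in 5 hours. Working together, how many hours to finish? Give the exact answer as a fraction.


Pat's rate: 1/3 of the job per hour
Grace's rate: 1/5 of the job per hour
Combined rate: 1/3 + 1/5 = 8/15 per hour
Time = 1 / (8/15) = 15/8 hours (≈ 1.88 hours)

15/8 hours


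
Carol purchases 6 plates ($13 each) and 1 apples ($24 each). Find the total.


Cost of plates:
6 x $13 = $78
Cost of apples:
1 x $24 = $24
Add both:
$78 + $24 = $102

$102


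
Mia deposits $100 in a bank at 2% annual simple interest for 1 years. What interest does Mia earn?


Use the formula I = P x R x T / 100
P x R x T = 100 x 2 x 1 = 200
I = 200 / 100 = $2

$2


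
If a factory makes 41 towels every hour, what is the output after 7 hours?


Production rate: 41 towels per hour
Time: 7 hours
Total: 41 x 7 = 287 towels

287 towels


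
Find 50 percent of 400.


Convert percentage to decimal:
50% = 0.5
Multiply:
400 x 0.5 = 200

200


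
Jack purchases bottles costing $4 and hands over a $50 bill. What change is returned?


Start with the amount paid:
$50
Subtract the price:
$50 - $4 = $46

$46


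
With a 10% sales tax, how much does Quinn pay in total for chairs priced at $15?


Calculate the tax:
10% of $15 = $1.50
Add tax to price:
$15 + $1.50 = $16.50

$16.50


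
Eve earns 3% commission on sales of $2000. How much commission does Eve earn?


Convert rate to decimal:
3% = 0.03
Multiply by sales:
$2000 x 0.03 = $60

$60


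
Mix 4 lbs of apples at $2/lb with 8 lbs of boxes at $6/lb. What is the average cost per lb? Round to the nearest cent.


Cost of apples:
4 x $2 = $8
Cost of boxes:
8 x $6 = $48
Total cost: $8 + $48 = $56
Total weight: 12 lbs
Average: $56 / 12 = $4.6666... ≈ $4.67/lb

$4.67/lb


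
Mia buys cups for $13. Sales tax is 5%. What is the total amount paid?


Calculate the tax:
5% of $13 = $0.65
Add tax to price:
$13 + $0.65 = $13.65

$13.65


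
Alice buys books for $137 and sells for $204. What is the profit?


Selling price = $204
Cost price = $137
Profit = selling price - cost price:
Profit = $204 - $137 = $67

$67


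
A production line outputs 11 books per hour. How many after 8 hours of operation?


Production rate: 11 books per hour
Time: 8 hours
Total: 11 x 8 = 88 books

88 books


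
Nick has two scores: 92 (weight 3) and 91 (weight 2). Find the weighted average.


Weighted sum:
3 x 92 + 2 x 91 = 458
Total weight:
3 + 2 = 5
Weighted average:
458 / 5 = 91.6

91.6


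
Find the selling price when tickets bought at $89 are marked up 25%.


Calculate the markup amount:
25% of $89 = $22.25
Add to cost:
$89 + $22.25 = $111.25

$111.25


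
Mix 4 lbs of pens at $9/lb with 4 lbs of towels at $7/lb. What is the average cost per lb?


Cost of pens:
4 x $9 = $36
Cost of towels:
4 x $7 = $28
Total cost: $36 + $28 = $64
Total weight: 8 lbs
Average: $64 / 8 = $8/lb

$8/lb


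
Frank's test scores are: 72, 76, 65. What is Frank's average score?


Add the scores:
72 + 76 + 65 = 213
Divide by the number of tests:
213 / 3 = 71

71


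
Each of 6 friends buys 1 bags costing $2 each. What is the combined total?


Cost per person:
1 x $2 = $2
Group total:
6 x $2 = $12

$12


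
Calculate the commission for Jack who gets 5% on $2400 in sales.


Convert rate to decimal:
5% = 0.05
Multiply by sales:
$2400 x 0.05 = $120

$120


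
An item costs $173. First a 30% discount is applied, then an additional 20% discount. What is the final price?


First discount:
30% of $173 = $51.90
Price after first discount:
$173 - $51.90 = $121.10
Second discount:
20% of $121.10 = $24.22
Final price:
$121.10 - $24.22 = $96.88

$96.88


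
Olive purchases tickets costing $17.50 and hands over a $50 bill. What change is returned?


Start with the amount paid:
$50
Subtract the price:
$50 - $17.50 = $32.50

$32.50


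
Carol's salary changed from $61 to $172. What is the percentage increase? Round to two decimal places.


Find the absolute change:
|172 - 61| = 111
Divide by original and multiply by 100:
111 / 61 x 100 = 181.9672...% ≈ 181.97%

181.97%


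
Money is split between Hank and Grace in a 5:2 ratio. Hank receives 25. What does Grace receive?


Find the multiplier:
25 / 5 = 5
Apply to Grace's share:
2 x 5 = 10

10


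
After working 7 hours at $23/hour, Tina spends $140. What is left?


Calculate earnings:
7 x $23 = $161
Subtract spending:
$161 - $140 = $21

$21


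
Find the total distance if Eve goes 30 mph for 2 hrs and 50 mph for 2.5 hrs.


Leg 1 distance:
30 x 2 = 60 miles
Leg 2 distance:
50 x 2.5 = 125 miles
Total distance:
60 + 125 = 185 miles

185 miles


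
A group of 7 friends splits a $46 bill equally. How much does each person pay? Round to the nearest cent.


Total bill: $46
Number of people: 7
Each pays: $46 / 7 = $6.5714... ≈ $6.57

$6.57


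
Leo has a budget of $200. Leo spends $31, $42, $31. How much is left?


Add up expenses:
$31 + $42 + $31 = $104
Subtract from budget:
$200 - $104 = $96

$96


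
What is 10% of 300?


Convert percentage to decimal:
10% = 0.1
Multiply:
300 x 0.1 = 30

30


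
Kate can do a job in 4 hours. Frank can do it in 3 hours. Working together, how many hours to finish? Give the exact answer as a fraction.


Kate's rate: 1/4 of the job per hour
Frank's rate: 1/3 of the job per hour
Combined rate: 1/4 + 1/3 = 7/12 per hour
Time = 1 / (7/12) = 12/7 hours (≈ 1.71 hours)

12/7 hours


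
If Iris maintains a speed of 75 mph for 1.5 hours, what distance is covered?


Use the formula: distance = speed x time
Speed = 75 mph, Time = 1.5 hours
75 x 1.5 = 112.5 miles

112.5 miles


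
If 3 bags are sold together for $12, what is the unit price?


Total cost: $12
Number of items: 3
Unit price: $12 / 3 = $4

$4


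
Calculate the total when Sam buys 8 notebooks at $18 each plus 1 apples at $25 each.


Cost of notebooks:
8 x $18 = $144
Cost of apples:
1 x $25 = $25
Add both:
$144 + $25 = $169

$169


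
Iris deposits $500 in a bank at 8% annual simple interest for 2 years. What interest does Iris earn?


Use the formula I = P x R x T / 100
P x R x T = 500 x 8 x 2 = 8000
I = 8000 / 100 = $80

$80


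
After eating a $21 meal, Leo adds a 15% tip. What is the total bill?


Calculate the tip:
15% of $21 = $3.15
Add tip to meal cost:
$21 + $3.15 = $24.15

$24.15


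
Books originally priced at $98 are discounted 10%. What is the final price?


Calculate the discount amount:
10% of $98 = $9.80
Subtract from original:
$98 - $9.80 = $88.20

$88.20


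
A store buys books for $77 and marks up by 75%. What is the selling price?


Calculate the markup amount:
75% of $77 = $57.75
Add to cost:
$77 + $57.75 = $134.75

$134.75


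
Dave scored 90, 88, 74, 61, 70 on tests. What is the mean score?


Add the scores:
90 + 88 + 74 + 61 + 70 = 383
Divide by the number of tests:
383 / 5 = 76.6

76.6


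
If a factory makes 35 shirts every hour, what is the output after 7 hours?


Production rate: 35 shirts per hour
Time: 7 hours
Total: 35 x 7 = 245 shirts

245 shirts


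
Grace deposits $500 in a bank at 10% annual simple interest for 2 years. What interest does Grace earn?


Use the formula I = P x R x T / 100
P x R x T = 500 x 10 x 2 = 10000
I = 10000 / 100 = $100

$100


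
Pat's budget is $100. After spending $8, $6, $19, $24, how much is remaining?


Add up expenses:
$8 + $6 + $19 + $24 = $57
Subtract from budget:
$100 - $57 = $43

$43


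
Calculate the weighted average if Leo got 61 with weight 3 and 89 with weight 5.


Weighted sum:
3 x 61 + 5 x 89 = 628
Total weight:
3 + 5 = 8
Weighted average:
628 / 8 = 78.5

78.5


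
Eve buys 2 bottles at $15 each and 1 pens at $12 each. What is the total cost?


Cost of bottles:
2 x $15 = $30
Cost of pens:
1 x $12 = $12
Add both:
$30 + $12 = $42

$42


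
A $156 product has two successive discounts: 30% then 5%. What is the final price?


First discount:
30% of $156 = $46.80
Price after first discount:
$156 - $46.80 = $109.20
Second discount:
5% of $109.20 = $5.46
Final price:
$109.20 - $5.46 = $103.74

$103.74


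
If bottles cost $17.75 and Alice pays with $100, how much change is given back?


Start with the amount paid:
$100
Subtract the price:
$100 - $17.75 = $82.25

$82.25


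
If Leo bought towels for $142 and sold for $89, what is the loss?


Selling price = $89
Cost price = $142
Loss = cost price - selling price:
Loss = $142 - $89 = $53

$53


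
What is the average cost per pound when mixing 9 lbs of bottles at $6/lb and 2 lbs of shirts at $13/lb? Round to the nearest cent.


Cost of bottles:
9 x $6 = $54
Cost of shirts:
2 x $13 = $26
Total cost: $54 + $26 = $80
Total weight: 11 lbs
Average: $80 / 11 = $7.2727... ≈ $7.27/lb

$7.27/lb


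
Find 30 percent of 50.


Convert percentage to decimal:
30% = 0.3
Multiply:
50 x 0.3 = 15

15


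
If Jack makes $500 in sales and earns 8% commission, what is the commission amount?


Convert rate to decimal:
8% = 0.08
Multiply by sales:
$500 x 0.08 = $40

$40


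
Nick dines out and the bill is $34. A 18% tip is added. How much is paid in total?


Calculate the tip:
18% of $34 = $6.12
Add tip to meal cost:
$34 + $6.12 = $40.12

$40.12


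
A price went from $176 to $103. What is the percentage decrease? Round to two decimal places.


Find the absolute change:
|103 - 176| = 73
Divide by original and multiply by 100:
73 / 176 x 100 = 41.4772...% ≈ 41.48%

41.48%


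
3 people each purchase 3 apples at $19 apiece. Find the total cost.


Cost per person:
3 x $19 = $57
Group total:
3 x $57 = $171

$171


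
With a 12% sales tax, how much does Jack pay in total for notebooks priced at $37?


Calculate the tax:
12% of $37 = $4.44
Add tax to price:
$37 + $4.44 = $41.44

$41.44


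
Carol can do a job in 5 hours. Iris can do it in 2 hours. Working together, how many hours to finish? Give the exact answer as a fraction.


Carol's rate: 1/5 of the job per hour
Iris's rate: 1/2 of the job per hour
Combined rate: 1/5 + 1/2 = 7/10 per hour
Time = 1 / (7/10) = 10/7 hours (≈ 1.43 hours)

10/7 hours


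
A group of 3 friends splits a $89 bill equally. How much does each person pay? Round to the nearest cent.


Total bill: $89
Number of people: 3
Each pays: $89 / 3 = $29.6666... ≈ $29.67

$29.67


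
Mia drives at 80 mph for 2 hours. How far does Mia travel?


Use the formula: distance = speed x time
Speed = 80 mph, Time = 2 hours
80 x 2 = 160 miles

160 miles


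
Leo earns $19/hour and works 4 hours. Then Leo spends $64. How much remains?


Calculate earnings:
4 x $19 = $76
Subtract spending:
$76 - $64 = $12

$12


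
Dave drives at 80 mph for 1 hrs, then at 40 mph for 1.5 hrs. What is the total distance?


Leg 1 distance:
80 x 1 = 80 miles
Leg 2 distance:
40 x 1.5 = 60 miles
Total distance:
80 + 60 = 140 miles

140 miles


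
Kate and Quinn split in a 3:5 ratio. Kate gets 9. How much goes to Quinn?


Find the multiplier:
9 / 3 = 3
Apply to Quinn's share:
5 x 3 = 15

15


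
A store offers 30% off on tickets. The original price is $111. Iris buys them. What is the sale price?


Calculate the discount amount:
30% of $111 = $33.30
Subtract from original:
$111 - $33.30 = $77.70

$77.70


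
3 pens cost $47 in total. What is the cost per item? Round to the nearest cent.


Total cost: $47
Number of items: 3
Unit price: $47 / 3 = $15.6666... ≈ $15.67

$15.67


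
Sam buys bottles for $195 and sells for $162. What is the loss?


Selling price = $162
Cost price = $195
Loss = cost price - selling price:
Loss = $195 - $162 = $33

$33


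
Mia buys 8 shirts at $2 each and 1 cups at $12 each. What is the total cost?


Cost of shirts:
8 x $2 = $16
Cost of cups:
1 x $12 = $12
Add both:
$16 + $12 = $28

$28


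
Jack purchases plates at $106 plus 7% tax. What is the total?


Calculate the tax:
7% of $106 = $7.42
Add tax to price:
$106 + $7.42 = $113.42

$113.42


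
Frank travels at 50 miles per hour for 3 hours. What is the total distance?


Use the formula: distance = speed x time
Speed = 50 mph, Time = 3 hours
50 x 3 = 150 miles

150 miles


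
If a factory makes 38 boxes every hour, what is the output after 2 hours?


Production rate: 38 boxes per hour
Time: 2 hours
Total: 38 x 2 = 76 boxes

76 boxes


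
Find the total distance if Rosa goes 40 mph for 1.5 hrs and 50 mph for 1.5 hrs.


Leg 1 distance:
40 x 1.5 = 60 miles
Leg 2 distance:
50 x 1.5 = 75 miles
Total distance:
60 + 75 = 135 miles

135 miles


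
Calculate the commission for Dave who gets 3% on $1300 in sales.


Convert rate to decimal:
3% = 0.03
Multiply by sales:
$1300 x 0.03 = $39

$39


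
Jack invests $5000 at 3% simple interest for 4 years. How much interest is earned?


Use the formula I = P x R x T / 100
P x R x T = 5000 x 3 x 4 = 60000
I = 60000 / 100 = $600

$600


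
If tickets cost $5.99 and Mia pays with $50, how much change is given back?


Start with the amount paid:
$50
Subtract the price:
$50 - $5.99 = $44.01

$44.01


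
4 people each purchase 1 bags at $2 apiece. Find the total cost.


Cost per person:
1 x $2 = $2
Group total:
4 x $2 = $8

$8


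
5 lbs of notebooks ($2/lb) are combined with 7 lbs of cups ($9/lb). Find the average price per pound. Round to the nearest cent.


Cost of notebooks:
5 x $2 = $10
Cost of cups:
7 x $9 = $63
Total cost: $10 + $63 = $73
Total weight: 12 lbs
Average: $73 / 12 = $6.0833... ≈ $6.08/lb

$6.08/lb


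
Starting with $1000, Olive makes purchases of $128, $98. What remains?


Add up expenses:
$128 + $98 = $226
Subtract from budget:
$1000 - $226 = $774

$774


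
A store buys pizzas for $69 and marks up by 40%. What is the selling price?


Calculate the markup amount:
40% of $69 = $27.60
Add to cost:
$69 + $27.60 = $96.60

$96.60


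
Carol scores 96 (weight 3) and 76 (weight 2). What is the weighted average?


Weighted sum:
3 x 96 + 2 x 76 = 440
Total weight:
3 + 2 = 5
Weighted average:
440 / 5 = 88

88


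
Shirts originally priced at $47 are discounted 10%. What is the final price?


Calculate the discount amount:
10% of $47 = $4.70
Subtract from original:
$47 - $4.70 = $42.30

$42.30


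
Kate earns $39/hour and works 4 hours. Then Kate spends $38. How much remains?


Calculate earnings:
4 x $39 = $156
Subtract spending:
$156 - $38 = $118

$118


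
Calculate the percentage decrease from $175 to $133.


Find the absolute change:
|133 - 175| = 42
Divide by original and multiply by 100:
42 / 175 x 100 = 24%

24%


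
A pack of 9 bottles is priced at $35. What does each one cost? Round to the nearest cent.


Total cost: $35
Number of items: 9
Unit price: $35 / 9 = $3.8888... ≈ $3.89

$3.89


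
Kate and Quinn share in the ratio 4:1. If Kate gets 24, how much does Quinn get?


Find the multiplier:
24 / 4 = 6
Apply to Quinn's share:
1 x 6 = 6

6


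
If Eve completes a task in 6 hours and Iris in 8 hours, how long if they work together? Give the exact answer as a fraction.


Eve's rate: 1/6 of the job per hour
Iris's rate: 1/8 of the job per hour
Combined rate: 1/6 + 1/8 = 7/24 per hour
Time = 1 / (7/24) = 24/7 hours (≈ 3.43 hours)

24/7 hours


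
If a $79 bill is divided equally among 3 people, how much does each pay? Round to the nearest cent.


Total bill: $79
Number of people: 3
Each pays: $79 / 3 = $26.3333... ≈ $26.33

$26.33


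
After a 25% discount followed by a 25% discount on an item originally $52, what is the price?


First discount:
25% of $52 = $13
Price after first discount:
$52 - $13 = $39
Second discount:
25% of $39 = $9.75
Final price:
$39 - $9.75 = $29.25

$29.25


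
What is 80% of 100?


Convert percentage to decimal:
80% = 0.8
Multiply:
100 x 0.8 = 80

80


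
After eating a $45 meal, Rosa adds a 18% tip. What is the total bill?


Calculate the tip:
18% of $45 = $8.10
Add tip to meal cost:
$45 + $8.10 = $53.10

$53.10


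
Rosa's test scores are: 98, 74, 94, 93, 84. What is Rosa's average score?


Add the scores:
98 + 74 + 94 + 93 + 84 = 443
Divide by the number of tests:
443 / 5 = 88.6

88.6


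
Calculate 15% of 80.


Convert percentage to decimal:
15% = 0.15
Multiply:
80 x 0.15 = 12

12


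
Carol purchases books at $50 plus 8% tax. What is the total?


Calculate the tax:
8% of $50 = $4
Add tax to price:
$50 + $4 = $54

$54


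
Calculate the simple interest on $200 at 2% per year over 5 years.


Use the formula I = P x R x T / 100
P x R x T = 200 x 2 x 5 = 2000
I = 2000 / 100 = $20

$20


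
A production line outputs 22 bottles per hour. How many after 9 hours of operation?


Production rate: 22 bottles per hour
Time: 9 hours
Total: 22 x 9 = 198 bottles

198 bottles


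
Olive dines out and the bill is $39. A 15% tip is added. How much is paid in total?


Calculate the tip:
15% of $39 = $5.85
Add tip to meal cost:
$39 + $5.85 = $44.85

$44.85


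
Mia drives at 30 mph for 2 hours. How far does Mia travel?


Use the formula: distance = speed x time
Speed = 30 mph, Time = 2 hours
30 x 2 = 60 miles

60 miles


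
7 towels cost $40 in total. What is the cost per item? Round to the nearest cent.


Total cost: $40
Number of items: 7
Unit price: $40 / 7 = $5.7142... ≈ $5.71

$5.71


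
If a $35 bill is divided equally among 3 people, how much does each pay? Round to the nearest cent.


Total bill: $35
Number of people: 3
Each pays: $35 / 3 = $11.6666... ≈ $11.67

$11.67


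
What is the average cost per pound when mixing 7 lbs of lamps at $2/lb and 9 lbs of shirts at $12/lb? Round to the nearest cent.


Cost of lamps:
7 x $2 = $14
Cost of shirts:
9 x $12 = $108
Total cost: $14 + $108 = $122
Total weight: 16 lbs
Average: $122 / 16 = $7.625 ≈ $7.63/lb

$7.63/lb


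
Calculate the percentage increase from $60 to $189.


Find the absolute change:
|189 - 60| = 129
Divide by original and multiply by 100:
129 / 60 x 100 = 215%

215%


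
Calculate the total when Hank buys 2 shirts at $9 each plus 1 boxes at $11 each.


Cost of shirts:
2 x $9 = $18
Cost of boxes:
1 x $11 = $11
Add both:
$18 + $11 = $29

$29


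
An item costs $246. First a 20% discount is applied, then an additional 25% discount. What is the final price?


First discount:
20% of $246 = $49.20
Price after first discount:
$246 - $49.20 = $196.80
Second discount:
25% of $196.80 = $49.20
Final price:
$196.80 - $49.20 = $147.60

$147.60


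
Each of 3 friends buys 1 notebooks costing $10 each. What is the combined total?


Cost per person:
1 x $10 = $10
Group total:
3 x $10 = $30

$30


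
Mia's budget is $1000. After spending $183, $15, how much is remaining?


Add up expenses:
$183 + $15 = $198
Subtract from budget:
$1000 - $198 = $802

$802


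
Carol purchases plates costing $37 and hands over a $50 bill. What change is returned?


Start with the amount paid:
$50
Subtract the price:
$50 - $37 = $13

$13


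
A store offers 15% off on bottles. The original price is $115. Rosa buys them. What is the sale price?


Calculate the discount amount:
15% of $115 = $17.25
Subtract from original:
$115 - $17.25 = $97.75

$97.75


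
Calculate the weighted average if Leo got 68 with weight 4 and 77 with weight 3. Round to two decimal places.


Weighted sum:
4 x 68 + 3 x 77 = 503
Total weight:
4 + 3 = 7
Weighted average:
503 / 7 = 71.8571... ≈ 71.86

71.86


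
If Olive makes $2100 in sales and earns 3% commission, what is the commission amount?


Convert rate to decimal:
3% = 0.03
Multiply by sales:
$2100 x 0.03 = $63

$63


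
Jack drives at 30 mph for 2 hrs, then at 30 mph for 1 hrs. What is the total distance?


Leg 1 distance:
30 x 2 = 60 miles
Leg 2 distance:
30 x 1 = 30 miles
Total distance:
60 + 30 = 90 miles

90 miles


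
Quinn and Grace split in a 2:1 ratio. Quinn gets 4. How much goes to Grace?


Find the multiplier:
4 / 2 = 2
Apply to Grace's share:
1 x 2 = 2

2


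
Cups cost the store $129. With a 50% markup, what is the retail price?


Calculate the markup amount:
50% of $129 = $64.50
Add to cost:
$129 + $64.50 = $193.50

$193.50


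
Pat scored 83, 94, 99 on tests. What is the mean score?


Add the scores:
83 + 94 + 99 = 276
Divide by the number of tests:
276 / 3 = 92

92


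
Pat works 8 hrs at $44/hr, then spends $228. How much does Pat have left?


Calculate earnings:
8 x $44 = $352
Subtract spending:
$352 - $228 = $124

$124


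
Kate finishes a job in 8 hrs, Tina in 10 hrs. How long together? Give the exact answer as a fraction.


Kate's rate: 1/8 of the job per hour
Tina's rate: 1/10 of the job per hour
Combined rate: 1/8 + 1/10 = 9/40 per hour
Time = 1 / (9/40) = 40/9 hours (≈ 4.44 hours)

40/9 hours
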